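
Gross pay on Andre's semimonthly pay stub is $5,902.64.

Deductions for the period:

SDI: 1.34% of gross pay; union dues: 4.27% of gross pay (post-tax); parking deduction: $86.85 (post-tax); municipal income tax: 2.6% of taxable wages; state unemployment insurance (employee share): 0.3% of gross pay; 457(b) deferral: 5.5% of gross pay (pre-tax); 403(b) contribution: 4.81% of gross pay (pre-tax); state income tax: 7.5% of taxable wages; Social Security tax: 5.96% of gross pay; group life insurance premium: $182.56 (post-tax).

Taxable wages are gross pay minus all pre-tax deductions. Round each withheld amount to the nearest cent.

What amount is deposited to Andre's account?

403(b) contribution: $5,902.64 × 0.0481 = $283.92
457(b) deferral: $5,902.64 × 0.055 = $324.65
Pre-tax total = $283.92 + $324.65 = $608.57
Taxable wages = $5,902.64 − $608.57 = $5,294.07
Municipal income tax: $5,294.07 × 0.026 = $137.65
State income tax: $5,294.07 × 0.075 = $397.06
Social Security tax: $5,902.64 × 0.0596 = $351.80
State unemployment insurance (employee share): $5,902.64 × 0.003 = $17.71
SDI: $5,902.64 × 0.0134 = $79.10
Group life insurance premium: $182.56
Parking deduction: $86.85
Union dues: $5,902.64 × 0.0427 = $252.04
Total deductions = $283.92 + $324.65 + $137.65 + $397.06 + $351.80 + $17.71 + $79.10 + $182.56 + $86.85 + $252.04 = $2,113.34
Net pay = $5,902.64 − $2,113.34 = $3,789.30

$3,789.30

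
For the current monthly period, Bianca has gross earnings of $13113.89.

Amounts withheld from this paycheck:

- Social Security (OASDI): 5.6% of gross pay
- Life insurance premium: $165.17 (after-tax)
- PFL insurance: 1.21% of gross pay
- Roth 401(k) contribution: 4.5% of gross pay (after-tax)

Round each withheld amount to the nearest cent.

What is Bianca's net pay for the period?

PFL insurance: $13113.89 × 0.0121 = $158.68
Social Security (OASDI): $13113.89 × 0.056 = $734.38
Life insurance premium: $165.17
Roth 401(k) contribution: $13113.89 × 0.045 = $590.13
Total deductions = $158.68 + $734.38 + $165.17 + $590.13 = $1648.36
Net pay = $13113.89 − $1648.36 = $11465.53

$11465.53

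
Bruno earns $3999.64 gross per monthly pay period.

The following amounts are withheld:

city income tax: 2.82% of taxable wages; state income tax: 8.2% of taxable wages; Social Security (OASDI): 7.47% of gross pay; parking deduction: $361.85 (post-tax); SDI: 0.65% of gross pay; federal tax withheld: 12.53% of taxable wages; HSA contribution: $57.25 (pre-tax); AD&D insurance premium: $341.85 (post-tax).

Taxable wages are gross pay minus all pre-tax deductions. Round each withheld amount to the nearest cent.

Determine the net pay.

$1985.48

HSA contribution: $57.25
Taxable wages = $3999.64 − $57.25 = $3942.39
State income tax: $3942.39 × 0.082 = $323.28
City income tax: $3942.39 × 0.0282 = $111.18
Federal tax withheld: $3942.39 × 0.1253 = $493.98
Social Security (OASDI): $3999.64 × 0.0747 = $298.77
SDI: $3999.64 × 0.0065 = $26.00
Parking deduction: $361.85
AD&D insurance premium: $341.85
Total deductions = $57.25 + $323.28 + $111.18 + $493.98 + $298.77 + $26.00 + $361.85 + $341.85 = $2014.16
Net pay = $3999.64 − $2014.16 = $1985.48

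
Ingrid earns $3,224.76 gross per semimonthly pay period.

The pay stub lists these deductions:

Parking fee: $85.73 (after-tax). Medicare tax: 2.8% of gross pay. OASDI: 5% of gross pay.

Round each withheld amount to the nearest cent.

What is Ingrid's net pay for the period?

$2,887.50

Medicare tax: $3,224.76 × 0.028 = $90.29
OASDI: $3,224.76 × 0.05 = $161.24
Parking fee: $85.73
Total deductions = $90.29 + $161.24 + $85.73 = $337.26
Net pay = $3,224.76 − $337.26 = $2,887.50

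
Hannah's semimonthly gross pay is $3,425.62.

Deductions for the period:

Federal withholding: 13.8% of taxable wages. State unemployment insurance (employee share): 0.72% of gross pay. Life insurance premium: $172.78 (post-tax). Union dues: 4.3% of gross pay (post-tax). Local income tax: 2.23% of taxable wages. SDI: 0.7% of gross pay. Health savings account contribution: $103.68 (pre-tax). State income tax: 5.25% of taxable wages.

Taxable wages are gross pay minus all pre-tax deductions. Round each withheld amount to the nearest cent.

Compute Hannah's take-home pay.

Health savings account contribution: $103.68
Taxable wages = $3,425.62 − $103.68 = $3,321.94
Local income tax: $3,321.94 × 0.0223 = $74.08
State income tax: $3,321.94 × 0.0525 = $174.40
Federal withholding: $3,321.94 × 0.138 = $458.43
State unemployment insurance (employee share): $3,425.62 × 0.0072 = $24.66
SDI: $3,425.62 × 0.007 = $23.98
Union dues: $3,425.62 × 0.043 = $147.30
Life insurance premium: $172.78
Total deductions = $103.68 + $74.08 + $174.40 + $458.43 + $24.66 + $23.98 + $147.30 + $172.78 = $1,179.31
Net pay = $3,425.62 − $1,179.31 = $2,246.31

$2,246.31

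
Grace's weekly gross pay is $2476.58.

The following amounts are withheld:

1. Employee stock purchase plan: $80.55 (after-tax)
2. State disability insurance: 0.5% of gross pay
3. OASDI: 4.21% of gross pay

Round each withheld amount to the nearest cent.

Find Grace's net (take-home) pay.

$2279.39

State disability insurance: $2476.58 × 0.005 = $12.38
OASDI: $2476.58 × 0.0421 = $104.26
Employee stock purchase plan: $80.55
Total deductions = $12.38 + $104.26 + $80.55 = $197.19
Net pay = $2476.58 − $197.19 = $2279.39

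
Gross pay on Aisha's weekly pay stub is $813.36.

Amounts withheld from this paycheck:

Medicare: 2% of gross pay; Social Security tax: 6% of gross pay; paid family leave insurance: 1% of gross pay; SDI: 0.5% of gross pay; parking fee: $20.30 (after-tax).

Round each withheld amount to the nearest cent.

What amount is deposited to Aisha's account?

Paid family leave insurance: $813.36 × 0.01 = $8.13
SDI: $813.36 × 0.005 = $4.07
Medicare: $813.36 × 0.02 = $16.27
Social Security tax: $813.36 × 0.06 = $48.80
Parking fee: $20.30
Total deductions = $8.13 + $4.07 + $16.27 + $48.80 + $20.30 = $97.57
Net pay = $813.36 − $97.57 = $715.79

$715.79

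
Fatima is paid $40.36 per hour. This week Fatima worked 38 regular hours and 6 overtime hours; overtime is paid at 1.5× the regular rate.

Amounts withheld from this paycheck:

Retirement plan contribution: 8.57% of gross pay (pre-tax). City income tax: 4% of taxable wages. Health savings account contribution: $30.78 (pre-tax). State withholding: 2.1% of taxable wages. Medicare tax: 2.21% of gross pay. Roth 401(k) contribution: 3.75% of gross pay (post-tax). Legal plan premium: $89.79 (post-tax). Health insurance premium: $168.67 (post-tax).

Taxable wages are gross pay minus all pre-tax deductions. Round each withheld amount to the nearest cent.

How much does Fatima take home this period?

Regular pay: 38 × $40.36 = $1533.68
Overtime pay: 6 × $40.36 × 1.5 = $363.24
Gross pay = $1533.68 + $363.24 = $1896.92
Retirement plan contribution: $1896.92 × 0.0857 = $162.57
Health savings account contribution: $30.78
Pre-tax total = $162.57 + $30.78 = $193.35
Taxable wages = $1896.92 − $193.35 = $1703.57
City income tax: $1703.57 × 0.04 = $68.14
State withholding: $1703.57 × 0.021 = $35.77
Medicare tax: $1896.92 × 0.0221 = $41.92
Roth 401(k) contribution: $1896.92 × 0.0375 = $71.13
Legal plan premium: $89.79
Health insurance premium: $168.67
Total deductions = $162.57 + $30.78 + $68.14 + $35.77 + $41.92 + $71.13 + $89.79 + $168.67 = $668.77
Net pay = $1896.92 − $668.77 = $1228.15

$1228.15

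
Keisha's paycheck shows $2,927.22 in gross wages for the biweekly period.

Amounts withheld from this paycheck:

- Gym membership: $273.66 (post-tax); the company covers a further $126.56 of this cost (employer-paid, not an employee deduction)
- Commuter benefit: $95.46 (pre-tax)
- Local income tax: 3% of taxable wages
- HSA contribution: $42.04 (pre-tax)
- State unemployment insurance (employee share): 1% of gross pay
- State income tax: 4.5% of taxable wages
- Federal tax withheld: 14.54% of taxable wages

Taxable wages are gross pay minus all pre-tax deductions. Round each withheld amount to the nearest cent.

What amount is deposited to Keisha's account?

HSA contribution: $42.04
Commuter benefit: $95.46
Pre-tax total = $42.04 + $95.46 = $137.50
Taxable wages = $2,927.22 − $137.50 = $2,789.72
State income tax: $2,789.72 × 0.045 = $125.54
Local income tax: $2,789.72 × 0.03 = $83.69
Federal tax withheld: $2,789.72 × 0.1454 = $405.63
State unemployment insurance (employee share): $2,927.22 × 0.01 = $29.27
Gym membership: $273.66
(Employer's $126.56 toward gym membership is not withheld from the employee.)
Total deductions = $42.04 + $95.46 + $125.54 + $83.69 + $405.63 + $29.27 + $273.66 = $1,055.29
Net pay = $2,927.22 − $1,055.29 = $1,871.93

$1,871.93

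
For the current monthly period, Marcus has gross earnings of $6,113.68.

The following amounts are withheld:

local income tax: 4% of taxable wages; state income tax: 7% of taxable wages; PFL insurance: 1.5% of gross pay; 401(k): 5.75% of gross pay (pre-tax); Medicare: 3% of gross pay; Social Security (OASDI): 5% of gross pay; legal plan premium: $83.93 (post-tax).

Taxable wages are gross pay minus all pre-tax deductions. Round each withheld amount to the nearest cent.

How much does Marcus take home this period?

401(k): $6,113.68 × 0.0575 = $351.54
Taxable wages = $6,113.68 − $351.54 = $5,762.14
State income tax: $5,762.14 × 0.07 = $403.35
Local income tax: $5,762.14 × 0.04 = $230.49
PFL insurance: $6,113.68 × 0.015 = $91.71
Medicare: $6,113.68 × 0.03 = $183.41
Social Security (OASDI): $6,113.68 × 0.05 = $305.68
Legal plan premium: $83.93
Total deductions = $351.54 + $403.35 + $230.49 + $91.71 + $183.41 + $305.68 + $83.93 = $1,650.11
Net pay = $6,113.68 − $1,650.11 = $4,463.57

$4,463.57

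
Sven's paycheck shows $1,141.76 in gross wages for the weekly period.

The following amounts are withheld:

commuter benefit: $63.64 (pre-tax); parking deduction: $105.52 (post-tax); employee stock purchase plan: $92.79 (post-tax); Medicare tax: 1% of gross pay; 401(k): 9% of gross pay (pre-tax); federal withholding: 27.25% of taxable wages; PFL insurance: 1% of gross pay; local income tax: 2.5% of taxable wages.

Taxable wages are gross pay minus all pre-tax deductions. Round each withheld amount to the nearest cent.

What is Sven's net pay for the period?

401(k): $1,141.76 × 0.09 = $102.76
Commuter benefit: $63.64
Pre-tax total = $102.76 + $63.64 = $166.40
Taxable wages = $1,141.76 − $166.40 = $975.36
Federal withholding: $975.36 × 0.2725 = $265.79
Local income tax: $975.36 × 0.025 = $24.38
PFL insurance: $1,141.76 × 0.01 = $11.42
Medicare tax: $1,141.76 × 0.01 = $11.42
Parking deduction: $105.52
Employee stock purchase plan: $92.79
Total deductions = $102.76 + $63.64 + $265.79 + $24.38 + $11.42 + $11.42 + $105.52 + $92.79 = $677.72
Net pay = $1,141.76 − $677.72 = $464.04

$464.04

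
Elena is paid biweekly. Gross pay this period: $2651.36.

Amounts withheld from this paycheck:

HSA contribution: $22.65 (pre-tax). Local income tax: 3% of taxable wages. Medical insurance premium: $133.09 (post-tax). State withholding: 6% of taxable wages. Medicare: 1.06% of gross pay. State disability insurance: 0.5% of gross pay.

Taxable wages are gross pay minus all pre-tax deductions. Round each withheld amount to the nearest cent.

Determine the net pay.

$2217.68

HSA contribution: $22.65
Taxable wages = $2651.36 − $22.65 = $2628.71
State withholding: $2628.71 × 0.06 = $157.72
Local income tax: $2628.71 × 0.03 = $78.86
Medicare: $2651.36 × 0.0106 = $28.10
State disability insurance: $2651.36 × 0.005 = $13.26
Medical insurance premium: $133.09
Total deductions = $22.65 + $157.72 + $78.86 + $28.10 + $13.26 + $133.09 = $433.68
Net pay = $2651.36 − $433.68 = $2217.68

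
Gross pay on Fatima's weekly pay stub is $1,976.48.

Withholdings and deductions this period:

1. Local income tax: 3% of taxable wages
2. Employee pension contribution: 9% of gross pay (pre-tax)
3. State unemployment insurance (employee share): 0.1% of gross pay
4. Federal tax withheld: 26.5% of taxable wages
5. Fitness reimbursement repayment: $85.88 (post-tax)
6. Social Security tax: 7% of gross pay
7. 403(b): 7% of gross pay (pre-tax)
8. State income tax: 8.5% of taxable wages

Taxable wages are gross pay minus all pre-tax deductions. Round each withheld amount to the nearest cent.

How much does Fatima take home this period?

403(b): $1,976.48 × 0.07 = $138.35
Employee pension contribution: $1,976.48 × 0.09 = $177.88
Pre-tax total = $138.35 + $177.88 = $316.23
Taxable wages = $1,976.48 − $316.23 = $1,660.25
State income tax: $1,660.25 × 0.085 = $141.12
Federal tax withheld: $1,660.25 × 0.265 = $439.97
Local income tax: $1,660.25 × 0.03 = $49.81
State unemployment insurance (employee share): $1,976.48 × 0.001 = $1.98
Social Security tax: $1,976.48 × 0.07 = $138.35
Fitness reimbursement repayment: $85.88
Total deductions = $138.35 + $177.88 + $141.12 + $439.97 + $49.81 + $1.98 + $138.35 + $85.88 = $1,173.34
Net pay = $1,976.48 − $1,173.34 = $803.14

$803.14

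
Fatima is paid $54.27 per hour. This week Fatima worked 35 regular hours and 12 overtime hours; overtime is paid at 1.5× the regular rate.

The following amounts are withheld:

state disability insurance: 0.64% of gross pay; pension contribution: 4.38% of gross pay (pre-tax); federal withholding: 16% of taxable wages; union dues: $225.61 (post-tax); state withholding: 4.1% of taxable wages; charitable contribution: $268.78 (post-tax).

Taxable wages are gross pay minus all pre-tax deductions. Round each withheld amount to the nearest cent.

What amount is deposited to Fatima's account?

$1,684.72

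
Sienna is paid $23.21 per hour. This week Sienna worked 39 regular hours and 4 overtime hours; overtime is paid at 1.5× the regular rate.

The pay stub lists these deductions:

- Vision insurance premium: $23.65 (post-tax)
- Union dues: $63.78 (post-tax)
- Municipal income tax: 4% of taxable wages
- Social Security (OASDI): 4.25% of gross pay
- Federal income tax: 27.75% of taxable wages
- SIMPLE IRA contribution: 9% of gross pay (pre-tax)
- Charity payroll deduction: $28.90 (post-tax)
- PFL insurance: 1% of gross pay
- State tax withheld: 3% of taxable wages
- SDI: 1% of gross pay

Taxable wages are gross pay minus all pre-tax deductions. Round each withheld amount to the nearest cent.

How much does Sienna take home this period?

$438.57

Regular pay: 39 × $23.21 = $905.19
Overtime pay: 4 × $23.21 × 1.5 = $139.26
Gross pay = $905.19 + $139.26 = $1,044.45
SIMPLE IRA contribution: $1,044.45 × 0.09 = $94.00
Taxable wages = $1,044.45 − $94.00 = $950.45
Federal income tax: $950.45 × 0.2775 = $263.75
Municipal income tax: $950.45 × 0.04 = $38.02
State tax withheld: $950.45 × 0.03 = $28.51
SDI: $1,044.45 × 0.01 = $10.44
PFL insurance: $1,044.45 × 0.01 = $10.44
Social Security (OASDI): $1,044.45 × 0.0425 = $44.39
Union dues: $63.78
Charity payroll deduction: $28.90
Vision insurance premium: $23.65
Total deductions = $94.00 + $263.75 + $38.02 + $28.51 + $10.44 + $10.44 + $44.39 + $63.78 + $28.90 + $23.65 = $605.88
Net pay = $1,044.45 − $605.88 = $438.57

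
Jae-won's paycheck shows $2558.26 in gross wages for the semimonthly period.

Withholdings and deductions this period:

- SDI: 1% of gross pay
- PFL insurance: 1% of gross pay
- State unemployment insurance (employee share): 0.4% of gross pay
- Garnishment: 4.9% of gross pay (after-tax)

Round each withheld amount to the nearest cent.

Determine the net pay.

$2371.52

SDI: $2558.26 × 0.01 = $25.58
PFL insurance: $2558.26 × 0.01 = $25.58
State unemployment insurance (employee share): $2558.26 × 0.004 = $10.23
Garnishment: $2558.26 × 0.049 = $125.35
Total deductions = $25.58 + $25.58 + $10.23 + $125.35 = $186.74
Net pay = $2558.26 − $186.74 = $2371.52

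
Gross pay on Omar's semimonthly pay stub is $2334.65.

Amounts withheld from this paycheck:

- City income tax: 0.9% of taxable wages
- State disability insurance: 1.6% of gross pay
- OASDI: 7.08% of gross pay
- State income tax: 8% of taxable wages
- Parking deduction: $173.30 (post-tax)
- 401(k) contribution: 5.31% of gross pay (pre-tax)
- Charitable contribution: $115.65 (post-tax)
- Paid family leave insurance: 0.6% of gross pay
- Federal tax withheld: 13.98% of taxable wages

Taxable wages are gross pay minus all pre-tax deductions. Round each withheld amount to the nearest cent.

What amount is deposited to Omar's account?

401(k) contribution: $2334.65 × 0.0531 = $123.97
Taxable wages = $2334.65 − $123.97 = $2210.68
State income tax: $2210.68 × 0.08 = $176.85
Federal tax withheld: $2210.68 × 0.1398 = $309.05
City income tax: $2210.68 × 0.009 = $19.90
OASDI: $2334.65 × 0.0708 = $165.29
Paid family leave insurance: $2334.65 × 0.006 = $14.01
State disability insurance: $2334.65 × 0.016 = $37.35
Charitable contribution: $115.65
Parking deduction: $173.30
Total deductions = $123.97 + $176.85 + $309.05 + $19.90 + $165.29 + $14.01 + $37.35 + $115.65 + $173.30 = $1135.37
Net pay = $2334.65 − $1135.37 = $1199.28

$1199.28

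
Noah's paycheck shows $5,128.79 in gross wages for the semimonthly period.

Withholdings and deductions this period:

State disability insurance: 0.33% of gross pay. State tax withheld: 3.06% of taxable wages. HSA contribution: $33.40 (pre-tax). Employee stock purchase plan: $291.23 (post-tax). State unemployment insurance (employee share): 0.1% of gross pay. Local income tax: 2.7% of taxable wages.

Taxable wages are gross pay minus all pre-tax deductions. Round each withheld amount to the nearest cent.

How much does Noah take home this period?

$4,488.60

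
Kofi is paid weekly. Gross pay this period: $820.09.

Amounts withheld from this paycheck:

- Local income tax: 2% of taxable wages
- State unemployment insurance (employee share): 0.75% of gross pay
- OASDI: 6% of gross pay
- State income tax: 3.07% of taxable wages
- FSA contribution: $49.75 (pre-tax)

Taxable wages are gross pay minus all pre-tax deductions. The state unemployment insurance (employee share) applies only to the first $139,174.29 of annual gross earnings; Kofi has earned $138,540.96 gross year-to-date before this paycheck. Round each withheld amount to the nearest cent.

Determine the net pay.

$677.32

FSA contribution: $49.75
Taxable wages = $820.09 − $49.75 = $770.34
State income tax: $770.34 × 0.0307 = $23.65
Local income tax: $770.34 × 0.02 = $15.41
State unemployment insurance (employee share): only $139,174.29 − $138,540.96 = $633.33 of this check is subject → $633.33 × 0.0075 = $4.75
OASDI: $820.09 × 0.06 = $49.21
Total deductions = $49.75 + $23.65 + $15.41 + $4.75 + $49.21 = $142.77
Net pay = $820.09 − $142.77 = $677.32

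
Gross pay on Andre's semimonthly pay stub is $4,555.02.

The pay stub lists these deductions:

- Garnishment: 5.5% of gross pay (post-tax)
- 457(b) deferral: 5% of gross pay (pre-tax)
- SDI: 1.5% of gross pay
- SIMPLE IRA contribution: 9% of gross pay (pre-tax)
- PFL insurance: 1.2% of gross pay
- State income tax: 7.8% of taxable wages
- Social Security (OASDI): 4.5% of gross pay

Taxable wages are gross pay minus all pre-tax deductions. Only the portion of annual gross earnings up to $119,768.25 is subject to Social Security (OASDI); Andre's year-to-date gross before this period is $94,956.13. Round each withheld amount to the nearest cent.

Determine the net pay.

457(b) deferral: $4,555.02 × 0.05 = $227.75
SIMPLE IRA contribution: $4,555.02 × 0.09 = $409.95
Pre-tax total = $227.75 + $409.95 = $637.70
Taxable wages = $4,555.02 − $637.70 = $3,917.32
State income tax: $3,917.32 × 0.078 = $305.55
PFL insurance: $4,555.02 × 0.012 = $54.66
Social Security (OASDI): cap not yet reached, full $4,555.02 is subject → $4,555.02 × 0.045 = $204.98
SDI: $4,555.02 × 0.015 = $68.33
Garnishment: $4,555.02 × 0.055 = $250.53
Total deductions = $227.75 + $409.95 + $305.55 + $54.66 + $204.98 + $68.33 + $250.53 = $1,521.75
Net pay = $4,555.02 − $1,521.75 = $3,033.27

$3,033.27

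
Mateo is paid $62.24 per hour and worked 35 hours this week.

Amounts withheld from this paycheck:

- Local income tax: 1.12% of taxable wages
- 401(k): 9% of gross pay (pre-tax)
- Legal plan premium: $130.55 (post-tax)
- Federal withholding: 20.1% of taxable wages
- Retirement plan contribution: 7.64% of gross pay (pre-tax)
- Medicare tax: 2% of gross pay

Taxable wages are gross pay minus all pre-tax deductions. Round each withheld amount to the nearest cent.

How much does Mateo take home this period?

$1,256.45

Gross pay: 35 × $62.24 = $2,178.40
Retirement plan contribution: $2,178.40 × 0.0764 = $166.43
401(k): $2,178.40 × 0.09 = $196.06
Pre-tax total = $166.43 + $196.06 = $362.49
Taxable wages = $2,178.40 − $362.49 = $1,815.91
Federal withholding: $1,815.91 × 0.201 = $365.00
Local income tax: $1,815.91 × 0.0112 = $20.34
Medicare tax: $2,178.40 × 0.02 = $43.57
Legal plan premium: $130.55
Total deductions = $166.43 + $196.06 + $365.00 + $20.34 + $43.57 + $130.55 = $921.95
Net pay = $2,178.40 − $921.95 = $1,256.45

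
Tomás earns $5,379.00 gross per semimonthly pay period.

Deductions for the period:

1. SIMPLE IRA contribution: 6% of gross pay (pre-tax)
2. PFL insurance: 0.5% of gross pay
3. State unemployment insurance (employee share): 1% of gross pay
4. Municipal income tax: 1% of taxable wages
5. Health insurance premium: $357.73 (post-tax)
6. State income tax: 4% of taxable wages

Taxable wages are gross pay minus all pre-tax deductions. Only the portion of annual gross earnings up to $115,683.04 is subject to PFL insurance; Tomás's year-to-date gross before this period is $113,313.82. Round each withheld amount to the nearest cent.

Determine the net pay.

SIMPLE IRA contribution: $5,379.00 × 0.06 = $322.74
Taxable wages = $5,379.00 − $322.74 = $5,056.26
Municipal income tax: $5,056.26 × 0.01 = $50.56
State income tax: $5,056.26 × 0.04 = $202.25
PFL insurance: only $115,683.04 − $113,313.82 = $2,369.22 of this check is subject → $2,369.22 × 0.005 = $11.85
State unemployment insurance (employee share): $5,379.00 × 0.01 = $53.79
Health insurance premium: $357.73
Total deductions = $322.74 + $50.56 + $202.25 + $11.85 + $53.79 + $357.73 = $998.92
Net pay = $5,379.00 − $998.92 = $4,380.08

$4,380.08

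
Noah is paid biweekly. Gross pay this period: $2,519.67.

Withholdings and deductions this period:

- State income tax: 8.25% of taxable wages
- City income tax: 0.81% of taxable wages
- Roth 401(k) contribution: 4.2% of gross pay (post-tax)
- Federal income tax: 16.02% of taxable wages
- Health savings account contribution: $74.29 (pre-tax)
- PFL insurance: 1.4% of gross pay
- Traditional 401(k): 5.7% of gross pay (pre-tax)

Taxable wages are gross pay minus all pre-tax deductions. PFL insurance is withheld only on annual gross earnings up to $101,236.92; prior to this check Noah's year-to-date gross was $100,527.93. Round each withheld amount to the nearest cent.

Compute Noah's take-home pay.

Traditional 401(k): $2,519.67 × 0.057 = $143.62
Health savings account contribution: $74.29
Pre-tax total = $143.62 + $74.29 = $217.91
Taxable wages = $2,519.67 − $217.91 = $2,301.76
Federal income tax: $2,301.76 × 0.1602 = $368.74
City income tax: $2,301.76 × 0.0081 = $18.64
State income tax: $2,301.76 × 0.0825 = $189.90
PFL insurance: only $101,236.92 − $100,527.93 = $708.99 of this check is subject → $708.99 × 0.014 = $9.93
Roth 401(k) contribution: $2,519.67 × 0.042 = $105.83
Total deductions = $143.62 + $74.29 + $368.74 + $18.64 + $189.90 + $9.93 + $105.83 = $910.95
Net pay = $2,519.67 − $910.95 = $1,608.72

$1,608.72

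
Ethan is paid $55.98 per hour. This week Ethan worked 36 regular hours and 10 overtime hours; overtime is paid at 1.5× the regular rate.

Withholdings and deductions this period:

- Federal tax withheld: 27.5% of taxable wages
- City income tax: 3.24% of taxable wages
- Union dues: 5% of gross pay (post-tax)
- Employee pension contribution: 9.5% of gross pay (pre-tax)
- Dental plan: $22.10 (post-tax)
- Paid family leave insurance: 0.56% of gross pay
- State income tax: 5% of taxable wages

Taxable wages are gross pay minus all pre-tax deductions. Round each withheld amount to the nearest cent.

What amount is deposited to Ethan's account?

Regular pay: 36 × $55.98 = $2,015.28
Overtime pay: 10 × $55.98 × 1.5 = $839.70
Gross pay = $2,015.28 + $839.70 = $2,854.98
Employee pension contribution: $2,854.98 × 0.095 = $271.22
Taxable wages = $2,854.98 − $271.22 = $2,583.76
City income tax: $2,583.76 × 0.0324 = $83.71
Federal tax withheld: $2,583.76 × 0.275 = $710.53
State income tax: $2,583.76 × 0.05 = $129.19
Paid family leave insurance: $2,854.98 × 0.0056 = $15.99
Dental plan: $22.10
Union dues: $2,854.98 × 0.05 = $142.75
Total deductions = $271.22 + $83.71 + $710.53 + $129.19 + $15.99 + $22.10 + $142.75 = $1,375.49
Net pay = $2,854.98 − $1,375.49 = $1,479.49

$1,479.49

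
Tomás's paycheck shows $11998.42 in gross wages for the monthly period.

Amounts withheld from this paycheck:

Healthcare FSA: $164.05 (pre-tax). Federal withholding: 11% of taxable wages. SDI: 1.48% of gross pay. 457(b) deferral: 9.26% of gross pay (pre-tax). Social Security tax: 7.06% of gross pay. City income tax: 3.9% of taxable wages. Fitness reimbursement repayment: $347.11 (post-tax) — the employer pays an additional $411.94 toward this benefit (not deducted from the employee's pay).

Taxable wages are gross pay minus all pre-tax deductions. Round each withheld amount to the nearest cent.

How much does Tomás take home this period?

$7753.76

Healthcare FSA: $164.05
457(b) deferral: $11998.42 × 0.0926 = $1111.05
Pre-tax total = $164.05 + $1111.05 = $1275.10
Taxable wages = $11998.42 − $1275.10 = $10723.32
Federal withholding: $10723.32 × 0.11 = $1179.57
City income tax: $10723.32 × 0.039 = $418.21
Social Security tax: $11998.42 × 0.0706 = $847.09
SDI: $11998.42 × 0.0148 = $177.58
Fitness reimbursement repayment: $347.11
(Employer's $411.94 toward fitness reimbursement repayment is not withheld from the employee.)
Total deductions = $164.05 + $1111.05 + $1179.57 + $418.21 + $847.09 + $177.58 + $347.11 = $4244.66
Net pay = $11998.42 − $4244.66 = $7753.76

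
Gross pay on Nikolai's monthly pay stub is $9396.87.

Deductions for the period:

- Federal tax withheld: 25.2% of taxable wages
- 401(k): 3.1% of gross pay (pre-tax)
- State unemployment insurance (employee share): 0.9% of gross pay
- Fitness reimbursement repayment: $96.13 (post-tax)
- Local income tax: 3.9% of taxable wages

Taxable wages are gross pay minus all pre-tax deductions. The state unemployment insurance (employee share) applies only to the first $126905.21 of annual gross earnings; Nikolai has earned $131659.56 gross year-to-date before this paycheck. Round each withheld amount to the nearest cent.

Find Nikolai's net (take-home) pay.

$6359.72

401(k): $9396.87 × 0.031 = $291.30
Taxable wages = $9396.87 − $291.30 = $9105.57
Federal tax withheld: $9105.57 × 0.252 = $2294.60
Local income tax: $9105.57 × 0.039 = $355.12
State unemployment insurance (employee share): annual cap $126905.21 already reached (YTD $131659.56), so $0.00
Fitness reimbursement repayment: $96.13
Total deductions = $291.30 + $2294.60 + $355.12 + $0.00 + $96.13 = $3037.15
Net pay = $9396.87 − $3037.15 = $6359.72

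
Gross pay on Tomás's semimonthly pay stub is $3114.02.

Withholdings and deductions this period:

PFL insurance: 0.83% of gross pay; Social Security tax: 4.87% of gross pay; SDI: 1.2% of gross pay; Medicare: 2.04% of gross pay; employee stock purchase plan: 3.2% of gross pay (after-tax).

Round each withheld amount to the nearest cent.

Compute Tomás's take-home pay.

$2735.97

PFL insurance: $3114.02 × 0.0083 = $25.85
Medicare: $3114.02 × 0.0204 = $63.53
Social Security tax: $3114.02 × 0.0487 = $151.65
SDI: $3114.02 × 0.012 = $37.37
Employee stock purchase plan: $3114.02 × 0.032 = $99.65
Total deductions = $25.85 + $63.53 + $151.65 + $37.37 + $99.65 = $378.05
Net pay = $3114.02 − $378.05 = $2735.97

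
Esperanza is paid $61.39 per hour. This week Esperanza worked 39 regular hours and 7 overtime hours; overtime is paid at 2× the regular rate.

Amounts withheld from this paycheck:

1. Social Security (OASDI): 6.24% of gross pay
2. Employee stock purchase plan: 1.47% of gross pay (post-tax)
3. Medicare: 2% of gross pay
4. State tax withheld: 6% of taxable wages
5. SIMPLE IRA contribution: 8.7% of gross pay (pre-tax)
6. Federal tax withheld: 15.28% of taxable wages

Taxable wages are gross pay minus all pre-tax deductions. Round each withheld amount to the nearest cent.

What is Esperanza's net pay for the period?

Regular pay: 39 × $61.39 = $2394.21
Overtime pay: 7 × $61.39 × 2 = $859.46
Gross pay = $2394.21 + $859.46 = $3253.67
SIMPLE IRA contribution: $3253.67 × 0.087 = $283.07
Taxable wages = $3253.67 − $283.07 = $2970.60
State tax withheld: $2970.60 × 0.06 = $178.24
Federal tax withheld: $2970.60 × 0.1528 = $453.91
Medicare: $3253.67 × 0.02 = $65.07
Social Security (OASDI): $3253.67 × 0.0624 = $203.03
Employee stock purchase plan: $3253.67 × 0.0147 = $47.83
Total deductions = $283.07 + $178.24 + $453.91 + $65.07 + $203.03 + $47.83 = $1231.15
Net pay = $3253.67 − $1231.15 = $2022.52

$2022.52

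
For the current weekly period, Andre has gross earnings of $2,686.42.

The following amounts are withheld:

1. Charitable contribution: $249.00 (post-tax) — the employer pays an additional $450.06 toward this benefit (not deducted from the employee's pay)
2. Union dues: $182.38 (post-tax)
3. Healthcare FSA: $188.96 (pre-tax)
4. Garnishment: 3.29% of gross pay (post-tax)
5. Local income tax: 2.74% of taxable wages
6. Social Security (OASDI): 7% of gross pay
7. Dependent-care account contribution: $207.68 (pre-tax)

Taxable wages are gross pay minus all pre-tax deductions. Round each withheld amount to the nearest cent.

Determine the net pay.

Dependent-care account contribution: $207.68
Healthcare FSA: $188.96
Pre-tax total = $207.68 + $188.96 = $396.64
Taxable wages = $2,686.42 − $396.64 = $2,289.78
Local income tax: $2,289.78 × 0.0274 = $62.74
Social Security (OASDI): $2,686.42 × 0.07 = $188.05
Charitable contribution: $249.00
Union dues: $182.38
Garnishment: $2,686.42 × 0.0329 = $88.38
(Employer's $450.06 toward charitable contribution is not withheld from the employee.)
Total deductions = $207.68 + $188.96 + $62.74 + $188.05 + $249.00 + $182.38 + $88.38 = $1,167.19
Net pay = $2,686.42 − $1,167.19 = $1,519.23

$1,519.23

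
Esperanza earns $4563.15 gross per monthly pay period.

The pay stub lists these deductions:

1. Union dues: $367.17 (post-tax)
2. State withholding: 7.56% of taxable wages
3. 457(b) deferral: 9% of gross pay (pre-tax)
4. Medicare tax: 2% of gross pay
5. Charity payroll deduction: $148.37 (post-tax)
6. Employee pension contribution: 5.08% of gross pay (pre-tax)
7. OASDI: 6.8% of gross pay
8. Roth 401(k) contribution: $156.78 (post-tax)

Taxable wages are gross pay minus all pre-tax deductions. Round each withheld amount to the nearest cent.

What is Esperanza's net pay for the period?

$2550.39

457(b) deferral: $4563.15 × 0.09 = $410.68
Employee pension contribution: $4563.15 × 0.0508 = $231.81
Pre-tax total = $410.68 + $231.81 = $642.49
Taxable wages = $4563.15 − $642.49 = $3920.66
State withholding: $3920.66 × 0.0756 = $296.40
OASDI: $4563.15 × 0.068 = $310.29
Medicare tax: $4563.15 × 0.02 = $91.26
Charity payroll deduction: $148.37
Union dues: $367.17
Roth 401(k) contribution: $156.78
Total deductions = $410.68 + $231.81 + $296.40 + $310.29 + $91.26 + $148.37 + $367.17 + $156.78 = $2012.76
Net pay = $4563.15 − $2012.76 = $2550.39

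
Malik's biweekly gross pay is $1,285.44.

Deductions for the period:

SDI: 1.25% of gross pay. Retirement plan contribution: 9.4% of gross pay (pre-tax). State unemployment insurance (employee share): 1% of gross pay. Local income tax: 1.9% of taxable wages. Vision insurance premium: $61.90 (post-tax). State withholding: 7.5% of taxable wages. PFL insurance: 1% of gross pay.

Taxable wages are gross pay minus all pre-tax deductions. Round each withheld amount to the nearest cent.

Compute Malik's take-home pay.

Retirement plan contribution: $1,285.44 × 0.094 = $120.83
Taxable wages = $1,285.44 − $120.83 = $1,164.61
State withholding: $1,164.61 × 0.075 = $87.35
Local income tax: $1,164.61 × 0.019 = $22.13
PFL insurance: $1,285.44 × 0.01 = $12.85
State unemployment insurance (employee share): $1,285.44 × 0.01 = $12.85
SDI: $1,285.44 × 0.0125 = $16.07
Vision insurance premium: $61.90
Total deductions = $120.83 + $87.35 + $22.13 + $12.85 + $12.85 + $16.07 + $61.90 = $333.98
Net pay = $1,285.44 − $333.98 = $951.46

$951.46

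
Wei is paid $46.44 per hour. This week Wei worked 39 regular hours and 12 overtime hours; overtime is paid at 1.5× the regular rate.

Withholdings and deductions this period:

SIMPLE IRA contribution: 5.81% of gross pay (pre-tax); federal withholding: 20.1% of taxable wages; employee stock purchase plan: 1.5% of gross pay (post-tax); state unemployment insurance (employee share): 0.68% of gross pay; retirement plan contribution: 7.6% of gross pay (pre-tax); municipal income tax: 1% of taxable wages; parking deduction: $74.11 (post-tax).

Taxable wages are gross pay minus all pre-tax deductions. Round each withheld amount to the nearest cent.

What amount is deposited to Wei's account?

Regular pay: 39 × $46.44 = $1811.16
Overtime pay: 12 × $46.44 × 1.5 = $835.92
Gross pay = $1811.16 + $835.92 = $2647.08
Retirement plan contribution: $2647.08 × 0.076 = $201.18
SIMPLE IRA contribution: $2647.08 × 0.0581 = $153.80
Pre-tax total = $201.18 + $153.80 = $354.98
Taxable wages = $2647.08 − $354.98 = $2292.10
Federal withholding: $2292.10 × 0.201 = $460.71
Municipal income tax: $2292.10 × 0.01 = $22.92
State unemployment insurance (employee share): $2647.08 × 0.0068 = $18.00
Parking deduction: $74.11
Employee stock purchase plan: $2647.08 × 0.015 = $39.71
Total deductions = $201.18 + $153.80 + $460.71 + $22.92 + $18.00 + $74.11 + $39.71 = $970.43
Net pay = $2647.08 − $970.43 = $1676.65

$1676.65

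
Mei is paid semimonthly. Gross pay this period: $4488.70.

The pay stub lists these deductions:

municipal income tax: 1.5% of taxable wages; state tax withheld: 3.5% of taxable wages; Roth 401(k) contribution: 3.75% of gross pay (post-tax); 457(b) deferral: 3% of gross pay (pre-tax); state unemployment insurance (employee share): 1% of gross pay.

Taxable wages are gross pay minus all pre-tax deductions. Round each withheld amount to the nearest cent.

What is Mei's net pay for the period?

$3923.12

457(b) deferral: $4488.70 × 0.03 = $134.66
Taxable wages = $4488.70 − $134.66 = $4354.04
State tax withheld: $4354.04 × 0.035 = $152.39
Municipal income tax: $4354.04 × 0.015 = $65.31
State unemployment insurance (employee share): $4488.70 × 0.01 = $44.89
Roth 401(k) contribution: $4488.70 × 0.0375 = $168.33
Total deductions = $134.66 + $152.39 + $65.31 + $44.89 + $168.33 = $565.58
Net pay = $4488.70 − $565.58 = $3923.12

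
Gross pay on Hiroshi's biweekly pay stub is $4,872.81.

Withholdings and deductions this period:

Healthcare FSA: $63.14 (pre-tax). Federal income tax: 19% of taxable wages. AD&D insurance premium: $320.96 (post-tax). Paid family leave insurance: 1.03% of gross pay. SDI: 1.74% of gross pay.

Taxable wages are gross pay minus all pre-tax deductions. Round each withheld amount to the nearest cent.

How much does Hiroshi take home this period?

$3,439.89

Healthcare FSA: $63.14
Taxable wages = $4,872.81 − $63.14 = $4,809.67
Federal income tax: $4,809.67 × 0.19 = $913.84
SDI: $4,872.81 × 0.0174 = $84.79
Paid family leave insurance: $4,872.81 × 0.0103 = $50.19
AD&D insurance premium: $320.96
Total deductions = $63.14 + $913.84 + $84.79 + $50.19 + $320.96 = $1,432.92
Net pay = $4,872.81 − $1,432.92 = $3,439.89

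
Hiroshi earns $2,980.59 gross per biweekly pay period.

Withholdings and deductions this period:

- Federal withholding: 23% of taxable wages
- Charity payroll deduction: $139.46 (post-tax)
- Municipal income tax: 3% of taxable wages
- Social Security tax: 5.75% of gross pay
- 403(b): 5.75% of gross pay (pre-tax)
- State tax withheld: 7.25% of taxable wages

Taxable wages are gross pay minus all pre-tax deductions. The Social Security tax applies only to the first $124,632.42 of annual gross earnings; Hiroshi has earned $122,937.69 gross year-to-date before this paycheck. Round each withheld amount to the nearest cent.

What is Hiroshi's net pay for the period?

403(b): $2,980.59 × 0.0575 = $171.38
Taxable wages = $2,980.59 − $171.38 = $2,809.21
Municipal income tax: $2,809.21 × 0.03 = $84.28
Federal withholding: $2,809.21 × 0.23 = $646.12
State tax withheld: $2,809.21 × 0.0725 = $203.67
Social Security tax: only $124,632.42 − $122,937.69 = $1,694.73 of this check is subject → $1,694.73 × 0.0575 = $97.45
Charity payroll deduction: $139.46
Total deductions = $171.38 + $84.28 + $646.12 + $203.67 + $97.45 + $139.46 = $1,342.36
Net pay = $2,980.59 − $1,342.36 = $1,638.23

$1,638.23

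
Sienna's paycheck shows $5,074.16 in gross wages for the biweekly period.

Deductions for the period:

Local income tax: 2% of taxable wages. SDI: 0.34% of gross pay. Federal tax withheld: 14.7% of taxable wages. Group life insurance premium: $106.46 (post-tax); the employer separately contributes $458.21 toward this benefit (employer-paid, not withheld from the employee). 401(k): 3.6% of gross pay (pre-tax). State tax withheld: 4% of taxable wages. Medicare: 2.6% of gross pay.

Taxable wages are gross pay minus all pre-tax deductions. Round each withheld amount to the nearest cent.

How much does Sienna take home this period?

$3,623.31

401(k): $5,074.16 × 0.036 = $182.67
Taxable wages = $5,074.16 − $182.67 = $4,891.49
Federal tax withheld: $4,891.49 × 0.147 = $719.05
Local income tax: $4,891.49 × 0.02 = $97.83
State tax withheld: $4,891.49 × 0.04 = $195.66
SDI: $5,074.16 × 0.0034 = $17.25
Medicare: $5,074.16 × 0.026 = $131.93
Group life insurance premium: $106.46
(Employer's $458.21 toward group life insurance premium is not withheld from the employee.)
Total deductions = $182.67 + $719.05 + $97.83 + $195.66 + $17.25 + $131.93 + $106.46 = $1,450.85
Net pay = $5,074.16 − $1,450.85 = $3,623.31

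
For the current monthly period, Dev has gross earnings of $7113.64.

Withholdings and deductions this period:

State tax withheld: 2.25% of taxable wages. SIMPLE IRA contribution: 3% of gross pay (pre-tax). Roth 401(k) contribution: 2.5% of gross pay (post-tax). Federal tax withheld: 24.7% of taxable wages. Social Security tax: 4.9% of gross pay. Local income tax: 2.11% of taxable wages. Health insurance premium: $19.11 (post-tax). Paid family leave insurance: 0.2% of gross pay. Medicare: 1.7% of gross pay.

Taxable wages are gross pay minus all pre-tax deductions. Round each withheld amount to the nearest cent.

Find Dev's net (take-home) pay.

SIMPLE IRA contribution: $7113.64 × 0.03 = $213.41
Taxable wages = $7113.64 − $213.41 = $6900.23
Local income tax: $6900.23 × 0.0211 = $145.59
Federal tax withheld: $6900.23 × 0.247 = $1704.36
State tax withheld: $6900.23 × 0.0225 = $155.26
Medicare: $7113.64 × 0.017 = $120.93
Social Security tax: $7113.64 × 0.049 = $348.57
Paid family leave insurance: $7113.64 × 0.002 = $14.23
Roth 401(k) contribution: $7113.64 × 0.025 = $177.84
Health insurance premium: $19.11
Total deductions = $213.41 + $145.59 + $1704.36 + $155.26 + $120.93 + $348.57 + $14.23 + $177.84 + $19.11 = $2899.30
Net pay = $7113.64 − $2899.30 = $4214.34

$4214.34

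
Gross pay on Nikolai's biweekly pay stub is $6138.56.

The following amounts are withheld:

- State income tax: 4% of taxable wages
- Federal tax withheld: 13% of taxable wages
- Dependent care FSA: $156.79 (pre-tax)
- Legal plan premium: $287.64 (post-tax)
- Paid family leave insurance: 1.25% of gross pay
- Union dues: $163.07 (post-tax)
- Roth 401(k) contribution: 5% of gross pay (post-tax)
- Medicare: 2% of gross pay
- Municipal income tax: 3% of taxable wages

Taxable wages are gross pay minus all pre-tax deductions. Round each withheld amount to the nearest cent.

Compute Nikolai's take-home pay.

Dependent care FSA: $156.79
Taxable wages = $6138.56 − $156.79 = $5981.77
Municipal income tax: $5981.77 × 0.03 = $179.45
State income tax: $5981.77 × 0.04 = $239.27
Federal tax withheld: $5981.77 × 0.13 = $777.63
Paid family leave insurance: $6138.56 × 0.0125 = $76.73
Medicare: $6138.56 × 0.02 = $122.77
Union dues: $163.07
Legal plan premium: $287.64
Roth 401(k) contribution: $6138.56 × 0.05 = $306.93
Total deductions = $156.79 + $179.45 + $239.27 + $777.63 + $76.73 + $122.77 + $163.07 + $287.64 + $306.93 = $2310.28
Net pay = $6138.56 − $2310.28 = $3828.28

$3828.28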